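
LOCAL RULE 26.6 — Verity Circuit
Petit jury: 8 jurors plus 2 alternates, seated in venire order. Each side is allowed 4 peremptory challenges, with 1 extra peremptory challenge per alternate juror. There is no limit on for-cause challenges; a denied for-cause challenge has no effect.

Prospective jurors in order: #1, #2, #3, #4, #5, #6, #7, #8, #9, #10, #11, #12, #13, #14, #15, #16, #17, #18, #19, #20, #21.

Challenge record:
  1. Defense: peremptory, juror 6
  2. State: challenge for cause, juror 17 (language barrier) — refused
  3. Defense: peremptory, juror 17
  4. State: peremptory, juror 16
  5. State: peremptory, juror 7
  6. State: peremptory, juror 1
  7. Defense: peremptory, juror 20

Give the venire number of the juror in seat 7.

Removed: #1, #6, #7, #16, #17, #20.
Seating in order: seats 1–8 → #2, #3, #4, #5, #8, #9, #10, #11; alternates → #12, #13.
So seat 7 is #10.

10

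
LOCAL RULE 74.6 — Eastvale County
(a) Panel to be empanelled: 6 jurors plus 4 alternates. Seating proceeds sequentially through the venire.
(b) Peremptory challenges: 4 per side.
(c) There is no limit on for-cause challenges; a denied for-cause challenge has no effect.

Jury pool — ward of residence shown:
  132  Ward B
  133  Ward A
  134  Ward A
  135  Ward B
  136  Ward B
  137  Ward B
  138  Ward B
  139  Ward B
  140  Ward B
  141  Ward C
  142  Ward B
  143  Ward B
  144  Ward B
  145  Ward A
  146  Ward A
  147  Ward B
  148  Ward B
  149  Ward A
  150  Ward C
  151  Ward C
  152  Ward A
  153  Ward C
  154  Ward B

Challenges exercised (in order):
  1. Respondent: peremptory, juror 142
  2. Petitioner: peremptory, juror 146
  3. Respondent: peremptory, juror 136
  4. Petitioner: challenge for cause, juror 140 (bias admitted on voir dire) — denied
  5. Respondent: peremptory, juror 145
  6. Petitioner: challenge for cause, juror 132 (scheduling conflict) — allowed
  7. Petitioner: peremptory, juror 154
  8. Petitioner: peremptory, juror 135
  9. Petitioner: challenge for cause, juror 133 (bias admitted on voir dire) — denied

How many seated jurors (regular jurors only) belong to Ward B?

4

Removed: #132, #135, #136, #142, #145, #146, #154.
Seated jurors 1–6: #133, #134, #137, #138, #139, #140 (alternates #141, #143, #144, #147 not counted).
Of those, in Ward B: #137, #138, #139, #140 → 4.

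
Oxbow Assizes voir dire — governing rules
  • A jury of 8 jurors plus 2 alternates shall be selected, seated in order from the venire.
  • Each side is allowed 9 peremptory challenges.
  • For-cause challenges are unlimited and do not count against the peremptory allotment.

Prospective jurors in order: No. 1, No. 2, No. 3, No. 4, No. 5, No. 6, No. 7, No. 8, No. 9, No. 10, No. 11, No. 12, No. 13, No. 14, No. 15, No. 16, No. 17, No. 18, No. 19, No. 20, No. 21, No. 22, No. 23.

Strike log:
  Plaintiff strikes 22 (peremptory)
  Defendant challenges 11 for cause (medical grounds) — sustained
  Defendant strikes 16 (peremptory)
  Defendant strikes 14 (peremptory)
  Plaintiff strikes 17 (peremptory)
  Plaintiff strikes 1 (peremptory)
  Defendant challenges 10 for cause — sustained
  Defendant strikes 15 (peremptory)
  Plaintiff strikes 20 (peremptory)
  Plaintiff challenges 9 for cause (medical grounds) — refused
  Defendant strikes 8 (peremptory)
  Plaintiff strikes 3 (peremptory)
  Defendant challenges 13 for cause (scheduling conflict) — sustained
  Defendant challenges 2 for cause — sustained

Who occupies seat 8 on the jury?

19

Removed: #1, #2, #3, #8, #10, #11, #13, #14, #15, #16, #17, #20, #22. (#9 stays — for-cause denied.)
Seating in order: seats 1–8 → #4, #5, #6, #7, #9, #12, #18, #19; alternates → #21, #23.
So seat 8 is #19.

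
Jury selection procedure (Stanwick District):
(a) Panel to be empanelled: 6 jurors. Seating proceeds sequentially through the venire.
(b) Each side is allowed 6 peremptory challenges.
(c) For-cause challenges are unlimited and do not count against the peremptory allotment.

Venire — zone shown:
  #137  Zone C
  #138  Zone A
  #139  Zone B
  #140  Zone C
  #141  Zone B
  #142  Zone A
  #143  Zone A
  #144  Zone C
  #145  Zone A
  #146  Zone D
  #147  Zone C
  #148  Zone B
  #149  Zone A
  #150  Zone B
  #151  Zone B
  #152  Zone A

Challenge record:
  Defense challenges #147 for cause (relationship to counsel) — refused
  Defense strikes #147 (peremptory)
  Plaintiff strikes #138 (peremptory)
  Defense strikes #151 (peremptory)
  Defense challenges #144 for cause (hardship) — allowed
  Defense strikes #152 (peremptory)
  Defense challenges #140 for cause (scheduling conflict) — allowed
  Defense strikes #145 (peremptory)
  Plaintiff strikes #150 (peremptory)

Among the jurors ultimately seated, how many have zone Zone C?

Removed: #138, #140, #144, #145, #147, #150, #151, #152.
Seated jurors 1–6: #137, #139, #141, #142, #143, #146.
Of those, in Zone C: #137 → 1.

1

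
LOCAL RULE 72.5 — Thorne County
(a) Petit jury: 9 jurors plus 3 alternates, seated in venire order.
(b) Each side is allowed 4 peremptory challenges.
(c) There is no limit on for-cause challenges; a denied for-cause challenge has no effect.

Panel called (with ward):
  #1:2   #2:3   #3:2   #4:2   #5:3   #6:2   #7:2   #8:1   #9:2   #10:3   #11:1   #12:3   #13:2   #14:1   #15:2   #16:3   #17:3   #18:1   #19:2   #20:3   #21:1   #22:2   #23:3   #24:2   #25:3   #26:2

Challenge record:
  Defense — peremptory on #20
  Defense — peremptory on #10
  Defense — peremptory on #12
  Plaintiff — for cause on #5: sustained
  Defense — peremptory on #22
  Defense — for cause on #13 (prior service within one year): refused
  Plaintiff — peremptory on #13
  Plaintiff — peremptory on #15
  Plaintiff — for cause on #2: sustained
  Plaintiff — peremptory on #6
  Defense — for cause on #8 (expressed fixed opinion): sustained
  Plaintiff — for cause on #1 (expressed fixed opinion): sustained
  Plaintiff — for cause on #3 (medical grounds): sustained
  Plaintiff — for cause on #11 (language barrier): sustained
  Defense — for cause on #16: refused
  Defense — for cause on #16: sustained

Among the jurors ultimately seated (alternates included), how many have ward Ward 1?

3

Removed: #1, #2, #3, #5, #6, #8, #10, #11, #12, #13, #15, #16, #20, #22.
Seated (12 incl. alternates): #4, #7, #9, #14, #17, #18, #19, #21, #23, #24, #25, #26.
Of those, in Ward 1: #14, #18, #21 → 3.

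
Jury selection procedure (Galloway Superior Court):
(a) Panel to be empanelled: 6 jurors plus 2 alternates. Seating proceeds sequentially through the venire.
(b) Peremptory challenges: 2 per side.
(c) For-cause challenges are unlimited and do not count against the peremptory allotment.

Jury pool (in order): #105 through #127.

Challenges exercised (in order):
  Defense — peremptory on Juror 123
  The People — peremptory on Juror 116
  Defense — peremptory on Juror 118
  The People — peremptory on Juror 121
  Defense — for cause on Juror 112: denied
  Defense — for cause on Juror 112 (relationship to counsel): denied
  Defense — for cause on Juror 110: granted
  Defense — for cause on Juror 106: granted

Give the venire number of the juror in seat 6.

Removed: #106, #110, #116, #118, #121, #123. (#112 stays — for-cause denied.)
Seating in order: seats 1–6 → #105, #107, #108, #109, #111, #112; alternates → #113, #114.
So seat 6 is #112.

112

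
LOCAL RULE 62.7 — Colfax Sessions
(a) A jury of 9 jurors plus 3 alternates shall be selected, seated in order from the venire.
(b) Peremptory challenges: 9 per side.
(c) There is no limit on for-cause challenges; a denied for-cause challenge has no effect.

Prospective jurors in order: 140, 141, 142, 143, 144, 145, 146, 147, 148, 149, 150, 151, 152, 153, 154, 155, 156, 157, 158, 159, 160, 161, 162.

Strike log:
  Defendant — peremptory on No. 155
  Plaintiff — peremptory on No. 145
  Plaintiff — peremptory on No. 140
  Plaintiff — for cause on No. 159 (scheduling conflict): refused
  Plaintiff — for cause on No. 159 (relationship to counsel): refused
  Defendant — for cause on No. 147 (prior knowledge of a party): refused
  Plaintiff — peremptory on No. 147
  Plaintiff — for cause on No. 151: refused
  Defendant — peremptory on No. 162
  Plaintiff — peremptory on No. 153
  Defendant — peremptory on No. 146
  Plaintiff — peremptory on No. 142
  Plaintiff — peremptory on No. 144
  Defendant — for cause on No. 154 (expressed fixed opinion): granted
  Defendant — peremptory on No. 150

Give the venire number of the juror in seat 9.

158

Removed: #140, #142, #144, #145, #146, #147, #150, #153, #154, #155, #162. (#151, #159 stay — for-cause denied.)
Seating in order: seats 1–9 → #141, #143, #148, #149, #151, #152, #156, #157, #158; alternates → #159, #160, #161.
So seat 9 is #158.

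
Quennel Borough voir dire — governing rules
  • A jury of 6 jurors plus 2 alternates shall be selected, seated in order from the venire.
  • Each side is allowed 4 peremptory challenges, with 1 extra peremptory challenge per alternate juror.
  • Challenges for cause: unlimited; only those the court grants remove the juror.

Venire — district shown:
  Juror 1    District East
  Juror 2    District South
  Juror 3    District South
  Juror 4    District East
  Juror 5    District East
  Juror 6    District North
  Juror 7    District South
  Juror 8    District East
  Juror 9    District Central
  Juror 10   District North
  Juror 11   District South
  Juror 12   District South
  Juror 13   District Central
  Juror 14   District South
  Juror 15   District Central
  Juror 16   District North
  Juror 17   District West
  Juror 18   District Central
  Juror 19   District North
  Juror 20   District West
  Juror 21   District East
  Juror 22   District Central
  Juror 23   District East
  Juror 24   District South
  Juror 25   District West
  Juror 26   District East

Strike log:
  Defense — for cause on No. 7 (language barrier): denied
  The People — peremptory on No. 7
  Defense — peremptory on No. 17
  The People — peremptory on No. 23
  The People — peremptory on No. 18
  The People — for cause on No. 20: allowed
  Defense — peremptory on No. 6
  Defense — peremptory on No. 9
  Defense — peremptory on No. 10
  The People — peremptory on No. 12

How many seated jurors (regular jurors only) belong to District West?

Removed: #6, #7, #9, #10, #12, #17, #18, #20, #23.
Seated jurors 1–6: #1, #2, #3, #4, #5, #8 (alternates #11, #13 not counted).
None of those are in District West → 0.

0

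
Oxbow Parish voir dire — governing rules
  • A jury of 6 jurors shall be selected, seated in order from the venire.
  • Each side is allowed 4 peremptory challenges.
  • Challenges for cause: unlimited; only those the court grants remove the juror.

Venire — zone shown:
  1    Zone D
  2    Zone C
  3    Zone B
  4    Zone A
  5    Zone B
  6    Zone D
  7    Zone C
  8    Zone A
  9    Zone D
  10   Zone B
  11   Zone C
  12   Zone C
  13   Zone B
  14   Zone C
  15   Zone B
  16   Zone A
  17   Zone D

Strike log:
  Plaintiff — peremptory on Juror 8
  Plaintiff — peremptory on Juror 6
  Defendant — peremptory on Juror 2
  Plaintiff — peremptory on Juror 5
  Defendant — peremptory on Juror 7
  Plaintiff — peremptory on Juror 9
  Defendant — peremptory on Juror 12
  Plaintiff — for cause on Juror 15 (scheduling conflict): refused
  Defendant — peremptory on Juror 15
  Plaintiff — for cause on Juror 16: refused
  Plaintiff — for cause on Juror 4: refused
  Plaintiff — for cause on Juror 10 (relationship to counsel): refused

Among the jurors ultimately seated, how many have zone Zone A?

Removed: #2, #5, #6, #7, #8, #9, #12, #15.
Seated jurors 1–6: #1, #3, #4, #10, #11, #13.
Of those, in Zone A: #4 → 1.

1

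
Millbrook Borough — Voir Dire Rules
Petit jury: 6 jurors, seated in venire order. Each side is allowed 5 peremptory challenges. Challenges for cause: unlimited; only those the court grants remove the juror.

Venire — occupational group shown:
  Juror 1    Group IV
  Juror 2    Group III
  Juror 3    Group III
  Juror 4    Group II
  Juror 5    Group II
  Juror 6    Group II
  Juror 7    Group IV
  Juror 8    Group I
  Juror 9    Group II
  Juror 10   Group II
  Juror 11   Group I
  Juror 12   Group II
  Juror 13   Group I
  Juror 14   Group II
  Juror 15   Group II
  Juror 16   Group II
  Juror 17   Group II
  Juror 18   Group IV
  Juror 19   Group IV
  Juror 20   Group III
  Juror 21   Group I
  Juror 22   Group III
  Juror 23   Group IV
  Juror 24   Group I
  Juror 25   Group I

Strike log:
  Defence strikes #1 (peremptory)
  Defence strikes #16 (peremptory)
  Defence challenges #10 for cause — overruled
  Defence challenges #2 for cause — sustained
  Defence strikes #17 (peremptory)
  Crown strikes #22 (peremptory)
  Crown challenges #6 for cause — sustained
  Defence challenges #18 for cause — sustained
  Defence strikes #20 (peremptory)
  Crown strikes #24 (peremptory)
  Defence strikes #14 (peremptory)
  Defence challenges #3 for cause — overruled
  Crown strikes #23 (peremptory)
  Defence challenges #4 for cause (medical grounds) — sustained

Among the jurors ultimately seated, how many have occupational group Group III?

1

Removed: #1, #2, #4, #6, #14, #16, #17, #18, #20, #22, #23, #24.
Seated jurors 1–6: #3, #5, #7, #8, #9, #10.
Of those, in Group III: #3 → 1.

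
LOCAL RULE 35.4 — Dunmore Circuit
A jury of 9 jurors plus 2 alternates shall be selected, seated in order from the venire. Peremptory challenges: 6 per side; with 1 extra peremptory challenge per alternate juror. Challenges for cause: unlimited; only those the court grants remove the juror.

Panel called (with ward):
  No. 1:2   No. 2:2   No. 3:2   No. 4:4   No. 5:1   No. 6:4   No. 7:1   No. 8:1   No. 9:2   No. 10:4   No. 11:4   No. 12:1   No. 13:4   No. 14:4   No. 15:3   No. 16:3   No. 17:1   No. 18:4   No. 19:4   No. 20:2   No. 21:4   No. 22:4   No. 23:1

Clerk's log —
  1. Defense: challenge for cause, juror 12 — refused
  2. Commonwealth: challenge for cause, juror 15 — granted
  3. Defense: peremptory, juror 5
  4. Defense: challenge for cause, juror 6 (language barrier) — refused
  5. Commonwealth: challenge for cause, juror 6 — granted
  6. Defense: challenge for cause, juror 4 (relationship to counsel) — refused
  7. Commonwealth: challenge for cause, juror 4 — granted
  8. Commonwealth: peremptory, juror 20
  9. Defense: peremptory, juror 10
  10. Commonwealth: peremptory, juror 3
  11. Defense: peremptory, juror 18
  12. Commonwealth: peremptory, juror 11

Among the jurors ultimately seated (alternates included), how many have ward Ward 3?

1

Removed: #3, #4, #5, #6, #10, #11, #15, #18, #20.
Seated (11 incl. alternates): #1, #2, #7, #8, #9, #12, #13, #14, #16, #17, #19.
Of those, in Ward 3: #16 → 1.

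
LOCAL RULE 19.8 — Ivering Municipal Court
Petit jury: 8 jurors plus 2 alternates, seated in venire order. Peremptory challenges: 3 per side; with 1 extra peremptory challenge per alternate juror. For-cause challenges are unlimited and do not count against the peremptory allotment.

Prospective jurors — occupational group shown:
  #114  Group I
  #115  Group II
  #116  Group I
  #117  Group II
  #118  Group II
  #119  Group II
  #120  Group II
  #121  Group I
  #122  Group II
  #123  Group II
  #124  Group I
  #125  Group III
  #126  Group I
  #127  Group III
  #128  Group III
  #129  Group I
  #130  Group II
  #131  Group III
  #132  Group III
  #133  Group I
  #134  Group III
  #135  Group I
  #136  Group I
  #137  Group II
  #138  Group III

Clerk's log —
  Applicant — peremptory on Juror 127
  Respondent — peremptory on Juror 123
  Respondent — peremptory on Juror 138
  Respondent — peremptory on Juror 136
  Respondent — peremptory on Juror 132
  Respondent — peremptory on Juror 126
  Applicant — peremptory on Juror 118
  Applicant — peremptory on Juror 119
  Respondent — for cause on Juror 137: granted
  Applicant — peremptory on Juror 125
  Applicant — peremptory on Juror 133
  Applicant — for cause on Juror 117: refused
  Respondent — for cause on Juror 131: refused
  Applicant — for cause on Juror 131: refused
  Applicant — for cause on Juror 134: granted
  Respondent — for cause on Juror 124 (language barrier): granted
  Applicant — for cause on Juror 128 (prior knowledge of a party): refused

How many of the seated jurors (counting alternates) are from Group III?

Removed: #118, #119, #123, #124, #125, #126, #127, #132, #133, #134, #136, #137, #138.
Seated (10 incl. alternates): #114, #115, #116, #117, #120, #121, #122, #128, #129, #130.
Of those, in Group III: #128 → 1.

1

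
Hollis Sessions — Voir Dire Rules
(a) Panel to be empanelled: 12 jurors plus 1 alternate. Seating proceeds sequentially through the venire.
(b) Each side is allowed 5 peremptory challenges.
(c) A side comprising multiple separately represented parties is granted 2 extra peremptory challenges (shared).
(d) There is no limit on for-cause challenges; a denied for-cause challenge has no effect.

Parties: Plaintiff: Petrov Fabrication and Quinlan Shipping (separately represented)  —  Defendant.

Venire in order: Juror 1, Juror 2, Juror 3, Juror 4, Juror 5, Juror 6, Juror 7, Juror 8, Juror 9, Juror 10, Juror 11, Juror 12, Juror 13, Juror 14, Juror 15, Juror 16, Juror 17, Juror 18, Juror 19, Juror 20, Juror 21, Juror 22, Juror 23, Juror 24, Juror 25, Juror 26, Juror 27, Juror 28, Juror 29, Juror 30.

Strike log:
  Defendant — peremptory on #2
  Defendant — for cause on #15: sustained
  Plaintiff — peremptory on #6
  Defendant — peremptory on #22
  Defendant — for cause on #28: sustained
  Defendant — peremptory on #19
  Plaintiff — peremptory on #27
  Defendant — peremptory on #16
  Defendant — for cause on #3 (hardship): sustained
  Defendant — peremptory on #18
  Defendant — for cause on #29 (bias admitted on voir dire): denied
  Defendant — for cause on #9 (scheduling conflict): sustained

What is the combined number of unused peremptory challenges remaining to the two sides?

Plaintiff allotment: 5 base + 2 multi-party = 7. Defendant allotment: 5.
Plaintiff peremptories used: #6, #27 — 2.
Defendant peremptories used: #2, #22, #19, #16, #18 — 5 (for-cause on #15, #28, #3, #29, #9 don't count).
Remaining: (7 − 2) + (5 − 5) = 5.

5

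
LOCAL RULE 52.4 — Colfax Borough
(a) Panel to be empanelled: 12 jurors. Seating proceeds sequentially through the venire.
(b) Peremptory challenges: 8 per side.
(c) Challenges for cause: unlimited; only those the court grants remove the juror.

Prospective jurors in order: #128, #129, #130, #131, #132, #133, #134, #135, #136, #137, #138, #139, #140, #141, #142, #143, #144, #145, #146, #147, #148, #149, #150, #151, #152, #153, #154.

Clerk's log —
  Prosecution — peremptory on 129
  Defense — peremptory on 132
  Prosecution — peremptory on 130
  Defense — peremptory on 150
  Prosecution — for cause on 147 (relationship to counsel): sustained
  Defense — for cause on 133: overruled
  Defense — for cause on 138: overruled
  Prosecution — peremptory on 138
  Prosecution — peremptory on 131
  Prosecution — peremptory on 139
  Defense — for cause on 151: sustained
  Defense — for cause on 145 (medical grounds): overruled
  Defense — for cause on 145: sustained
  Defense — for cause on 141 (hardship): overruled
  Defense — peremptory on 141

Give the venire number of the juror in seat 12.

148

Removed: #129, #130, #131, #132, #138, #139, #141, #145, #147, #150, #151. (#133 stays — for-cause denied.)
Seating in order: seats 1–12 → #128, #133, #134, #135, #136, #137, #140, #142, #143, #144, #146, #148.
So seat 12 is #148.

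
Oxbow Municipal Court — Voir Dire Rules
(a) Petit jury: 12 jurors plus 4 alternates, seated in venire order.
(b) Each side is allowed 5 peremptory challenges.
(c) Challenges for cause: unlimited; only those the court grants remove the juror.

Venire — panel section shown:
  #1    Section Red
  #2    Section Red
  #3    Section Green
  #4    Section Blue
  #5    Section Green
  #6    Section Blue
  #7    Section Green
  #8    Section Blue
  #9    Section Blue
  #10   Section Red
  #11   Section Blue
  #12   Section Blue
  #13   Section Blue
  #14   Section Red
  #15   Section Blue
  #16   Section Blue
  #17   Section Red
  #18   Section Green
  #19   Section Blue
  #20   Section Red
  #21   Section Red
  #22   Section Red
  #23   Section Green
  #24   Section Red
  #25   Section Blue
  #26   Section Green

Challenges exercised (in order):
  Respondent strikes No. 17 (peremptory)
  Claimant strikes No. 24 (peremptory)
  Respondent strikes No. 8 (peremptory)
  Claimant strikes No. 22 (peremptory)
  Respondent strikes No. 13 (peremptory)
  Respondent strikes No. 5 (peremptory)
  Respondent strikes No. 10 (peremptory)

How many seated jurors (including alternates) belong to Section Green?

Removed: #5, #8, #10, #13, #17, #22, #24.
Seated (16 incl. alternates): #1, #2, #3, #4, #6, #7, #9, #11, #12, #14, #15, #16, #18, #19, #20, #21.
Of those, in Section Green: #3, #7, #18 → 3.

3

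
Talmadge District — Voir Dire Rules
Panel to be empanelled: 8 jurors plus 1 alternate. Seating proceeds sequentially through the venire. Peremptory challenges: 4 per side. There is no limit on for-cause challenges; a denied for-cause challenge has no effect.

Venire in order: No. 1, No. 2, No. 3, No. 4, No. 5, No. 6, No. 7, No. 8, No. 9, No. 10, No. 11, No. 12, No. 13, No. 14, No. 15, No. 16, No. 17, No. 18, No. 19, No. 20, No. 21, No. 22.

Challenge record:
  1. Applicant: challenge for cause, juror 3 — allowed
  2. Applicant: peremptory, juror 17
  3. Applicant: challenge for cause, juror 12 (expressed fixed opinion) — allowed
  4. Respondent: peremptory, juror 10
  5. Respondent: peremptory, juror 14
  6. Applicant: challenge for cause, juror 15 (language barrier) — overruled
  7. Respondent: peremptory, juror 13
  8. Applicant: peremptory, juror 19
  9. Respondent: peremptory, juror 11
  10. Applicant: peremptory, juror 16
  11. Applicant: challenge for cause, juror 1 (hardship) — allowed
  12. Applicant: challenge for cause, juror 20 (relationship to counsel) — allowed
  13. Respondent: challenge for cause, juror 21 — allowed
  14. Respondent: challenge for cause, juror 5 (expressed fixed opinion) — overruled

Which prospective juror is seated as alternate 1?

Removed: #1, #3, #10, #11, #12, #13, #14, #16, #17, #19, #20, #21. (#5, #15 stay — for-cause denied.)
Seating in order: seats 1–8 → #2, #4, #5, #6, #7, #8, #9, #15; alternates → #18.
So alternate 1 is #18.

18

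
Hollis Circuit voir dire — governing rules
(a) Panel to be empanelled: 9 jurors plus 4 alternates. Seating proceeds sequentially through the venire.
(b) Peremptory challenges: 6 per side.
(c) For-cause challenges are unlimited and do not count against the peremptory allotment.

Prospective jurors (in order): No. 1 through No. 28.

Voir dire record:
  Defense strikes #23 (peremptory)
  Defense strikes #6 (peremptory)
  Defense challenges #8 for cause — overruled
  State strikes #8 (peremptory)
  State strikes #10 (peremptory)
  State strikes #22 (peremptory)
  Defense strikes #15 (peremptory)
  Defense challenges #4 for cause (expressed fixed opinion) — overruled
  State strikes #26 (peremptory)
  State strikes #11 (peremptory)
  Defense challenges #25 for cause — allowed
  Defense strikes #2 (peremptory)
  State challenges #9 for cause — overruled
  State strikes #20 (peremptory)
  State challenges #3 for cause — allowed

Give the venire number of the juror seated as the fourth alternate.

21

Removed: #2, #3, #6, #8, #10, #11, #15, #20, #22, #23, #25, #26. (#4, #9 stay — for-cause denied.)
Seating in order: seats 1–9 → #1, #4, #5, #7, #9, #12, #13, #14, #16; alternates → #17, #18, #19, #21.
So alternate 4 is #21.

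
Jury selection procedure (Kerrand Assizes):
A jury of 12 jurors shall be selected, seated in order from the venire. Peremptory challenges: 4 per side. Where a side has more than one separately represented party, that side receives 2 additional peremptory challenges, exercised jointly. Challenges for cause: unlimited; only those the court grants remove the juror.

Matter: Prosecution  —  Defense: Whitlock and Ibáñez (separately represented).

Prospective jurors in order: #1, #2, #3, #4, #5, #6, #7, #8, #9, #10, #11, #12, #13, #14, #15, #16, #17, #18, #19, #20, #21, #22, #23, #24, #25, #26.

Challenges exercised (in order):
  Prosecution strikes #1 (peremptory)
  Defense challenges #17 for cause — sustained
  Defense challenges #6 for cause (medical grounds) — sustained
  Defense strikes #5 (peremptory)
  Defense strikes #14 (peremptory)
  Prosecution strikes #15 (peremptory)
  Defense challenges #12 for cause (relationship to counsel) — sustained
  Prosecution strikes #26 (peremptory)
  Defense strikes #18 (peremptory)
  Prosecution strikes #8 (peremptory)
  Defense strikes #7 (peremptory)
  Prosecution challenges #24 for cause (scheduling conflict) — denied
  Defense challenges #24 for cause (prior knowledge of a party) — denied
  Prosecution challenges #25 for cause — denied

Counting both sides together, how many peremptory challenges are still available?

Prosecution allotment: 4. Defense allotment: 4 base + 2 multi-party = 6.
Prosecution peremptories used: #1, #15, #26, #8 — 4 (for-cause on #24, #25 don't count).
Defense peremptories used: #5, #14, #18, #7 — 4 (for-cause on #17, #6, #12, #24 don't count).
Remaining: (4 − 4) + (6 − 4) = 2.

2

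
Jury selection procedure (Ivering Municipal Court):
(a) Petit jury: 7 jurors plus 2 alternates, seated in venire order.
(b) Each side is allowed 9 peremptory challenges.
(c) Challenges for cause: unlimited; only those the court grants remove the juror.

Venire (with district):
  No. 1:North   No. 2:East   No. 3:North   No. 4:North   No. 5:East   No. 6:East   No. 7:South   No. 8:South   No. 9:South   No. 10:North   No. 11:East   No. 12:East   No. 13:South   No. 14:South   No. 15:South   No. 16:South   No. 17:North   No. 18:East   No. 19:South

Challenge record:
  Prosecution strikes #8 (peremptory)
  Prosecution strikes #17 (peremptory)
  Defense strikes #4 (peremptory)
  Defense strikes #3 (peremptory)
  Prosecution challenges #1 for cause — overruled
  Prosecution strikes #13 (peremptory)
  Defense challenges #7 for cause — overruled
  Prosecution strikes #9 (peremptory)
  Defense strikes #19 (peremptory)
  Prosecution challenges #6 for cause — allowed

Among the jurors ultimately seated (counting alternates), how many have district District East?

Removed: #3, #4, #6, #8, #9, #13, #17, #19.
Seated (9 incl. alternates): #1, #2, #5, #7, #10, #11, #12, #14, #15.
Of those, in District East: #2, #5, #11, #12 → 4.

4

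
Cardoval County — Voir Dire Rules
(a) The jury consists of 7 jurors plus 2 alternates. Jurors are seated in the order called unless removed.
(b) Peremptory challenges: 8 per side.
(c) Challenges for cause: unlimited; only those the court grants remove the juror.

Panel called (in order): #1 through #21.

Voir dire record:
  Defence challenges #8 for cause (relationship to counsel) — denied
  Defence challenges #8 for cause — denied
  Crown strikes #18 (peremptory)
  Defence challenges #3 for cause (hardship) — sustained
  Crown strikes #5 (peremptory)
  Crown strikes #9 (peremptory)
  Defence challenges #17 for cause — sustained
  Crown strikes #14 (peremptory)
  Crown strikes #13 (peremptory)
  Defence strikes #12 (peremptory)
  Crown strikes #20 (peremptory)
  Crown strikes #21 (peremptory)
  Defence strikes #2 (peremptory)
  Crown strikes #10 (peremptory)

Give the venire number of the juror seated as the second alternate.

19

Removed: #2, #3, #5, #9, #10, #12, #13, #14, #17, #18, #20, #21. (#8 stays — for-cause denied.)
Seating in order: seats 1–7 → #1, #4, #6, #7, #8, #11, #15; alternates → #16, #19.
So alternate 2 is #19.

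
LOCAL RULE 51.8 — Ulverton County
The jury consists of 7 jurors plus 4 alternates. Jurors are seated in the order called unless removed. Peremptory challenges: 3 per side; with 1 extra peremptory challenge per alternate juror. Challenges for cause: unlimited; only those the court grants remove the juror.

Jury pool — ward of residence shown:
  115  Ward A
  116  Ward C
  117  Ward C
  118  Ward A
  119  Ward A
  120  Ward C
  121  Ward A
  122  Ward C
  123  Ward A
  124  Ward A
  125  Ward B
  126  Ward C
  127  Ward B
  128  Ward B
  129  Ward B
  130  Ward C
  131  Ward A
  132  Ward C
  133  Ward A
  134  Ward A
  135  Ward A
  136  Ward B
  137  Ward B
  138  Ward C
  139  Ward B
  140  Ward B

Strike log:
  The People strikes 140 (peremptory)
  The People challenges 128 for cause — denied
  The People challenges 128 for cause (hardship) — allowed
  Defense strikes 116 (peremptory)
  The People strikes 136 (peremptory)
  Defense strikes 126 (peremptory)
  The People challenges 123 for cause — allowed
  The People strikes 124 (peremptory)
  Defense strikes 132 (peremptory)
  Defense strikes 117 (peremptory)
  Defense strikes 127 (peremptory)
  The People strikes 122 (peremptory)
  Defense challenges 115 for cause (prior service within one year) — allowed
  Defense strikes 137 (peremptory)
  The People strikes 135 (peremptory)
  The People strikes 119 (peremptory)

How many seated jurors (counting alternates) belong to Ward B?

3

Removed: #115, #116, #117, #119, #122, #123, #124, #126, #127, #128, #132, #135, #136, #137, #140.
Seated (11 incl. alternates): #118, #120, #121, #125, #129, #130, #131, #133, #134, #138, #139.
Of those, in Ward B: #125, #129, #139 → 3.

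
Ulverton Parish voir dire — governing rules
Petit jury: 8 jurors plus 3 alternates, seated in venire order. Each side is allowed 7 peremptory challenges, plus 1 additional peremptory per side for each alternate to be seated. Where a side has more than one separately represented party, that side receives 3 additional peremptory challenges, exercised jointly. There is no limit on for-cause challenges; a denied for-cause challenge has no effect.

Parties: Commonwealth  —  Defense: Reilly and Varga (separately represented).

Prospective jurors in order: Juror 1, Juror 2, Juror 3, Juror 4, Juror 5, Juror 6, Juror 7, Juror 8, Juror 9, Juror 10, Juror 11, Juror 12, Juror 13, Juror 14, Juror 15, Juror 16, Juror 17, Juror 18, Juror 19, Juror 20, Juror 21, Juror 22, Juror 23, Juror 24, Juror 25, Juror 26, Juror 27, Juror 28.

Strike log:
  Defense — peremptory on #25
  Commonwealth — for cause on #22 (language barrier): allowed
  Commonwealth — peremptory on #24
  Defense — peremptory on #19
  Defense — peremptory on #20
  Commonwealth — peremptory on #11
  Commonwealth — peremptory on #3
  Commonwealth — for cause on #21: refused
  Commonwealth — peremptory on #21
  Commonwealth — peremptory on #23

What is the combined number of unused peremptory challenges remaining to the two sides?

Commonwealth allotment: 7 base + 1 × 3 alternates = 10. Defense allotment: 7 base + 1 × 3 alternates + 3 multi-party = 13.
Commonwealth peremptories used: #24, #11, #3, #21, #23 — 5 (for-cause on #22, #21 don't count).
Defense peremptories used: #25, #19, #20 — 3.
Remaining: (10 − 5) + (13 − 3) = 15.

15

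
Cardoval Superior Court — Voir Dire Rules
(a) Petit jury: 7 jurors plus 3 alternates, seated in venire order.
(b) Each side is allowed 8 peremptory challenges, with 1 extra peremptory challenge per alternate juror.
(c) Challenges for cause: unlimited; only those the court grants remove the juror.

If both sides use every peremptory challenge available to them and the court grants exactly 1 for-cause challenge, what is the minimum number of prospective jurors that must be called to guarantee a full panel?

33

Seats to fill: 7 + 3 alternates = 10.
Peremptories: 8 + 1×3 = 11 per side × 2 sides = 22.
For-cause removals: 1.
Minimum venire: 10 + 22 + 1 = 33.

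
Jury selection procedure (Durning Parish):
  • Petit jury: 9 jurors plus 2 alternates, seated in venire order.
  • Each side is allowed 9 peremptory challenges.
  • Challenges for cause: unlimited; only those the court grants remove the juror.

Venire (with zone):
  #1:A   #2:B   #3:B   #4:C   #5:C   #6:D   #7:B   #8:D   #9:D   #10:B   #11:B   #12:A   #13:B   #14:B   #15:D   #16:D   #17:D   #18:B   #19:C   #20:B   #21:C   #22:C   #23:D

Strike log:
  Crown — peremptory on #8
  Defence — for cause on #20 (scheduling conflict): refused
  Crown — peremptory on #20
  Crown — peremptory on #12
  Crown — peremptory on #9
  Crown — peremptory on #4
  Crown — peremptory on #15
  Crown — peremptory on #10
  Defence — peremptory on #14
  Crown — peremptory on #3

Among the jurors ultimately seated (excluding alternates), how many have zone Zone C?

Removed: #3, #4, #8, #9, #10, #12, #14, #15, #20.
Seated jurors 1–9: #1, #2, #5, #6, #7, #11, #13, #16, #17 (alternates #18, #19 not counted).
Of those, in Zone C: #5 → 1.

1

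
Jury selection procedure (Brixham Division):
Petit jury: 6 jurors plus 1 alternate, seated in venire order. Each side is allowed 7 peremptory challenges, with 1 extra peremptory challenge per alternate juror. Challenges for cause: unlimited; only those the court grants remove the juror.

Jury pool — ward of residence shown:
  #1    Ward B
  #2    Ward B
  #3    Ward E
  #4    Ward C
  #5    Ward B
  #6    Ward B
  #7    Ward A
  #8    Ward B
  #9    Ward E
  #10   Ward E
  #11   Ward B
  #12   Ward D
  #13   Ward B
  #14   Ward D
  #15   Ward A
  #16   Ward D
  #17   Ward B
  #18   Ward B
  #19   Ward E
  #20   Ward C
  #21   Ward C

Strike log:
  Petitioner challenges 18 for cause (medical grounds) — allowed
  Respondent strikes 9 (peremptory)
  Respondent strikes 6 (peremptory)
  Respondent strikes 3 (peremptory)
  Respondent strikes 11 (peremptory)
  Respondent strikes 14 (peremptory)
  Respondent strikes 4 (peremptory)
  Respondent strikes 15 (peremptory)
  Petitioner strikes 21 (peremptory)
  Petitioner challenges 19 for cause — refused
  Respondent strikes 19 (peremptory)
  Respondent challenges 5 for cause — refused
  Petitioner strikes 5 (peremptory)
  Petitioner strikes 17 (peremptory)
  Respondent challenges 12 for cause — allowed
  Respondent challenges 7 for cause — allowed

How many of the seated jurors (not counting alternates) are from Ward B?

Removed: #3, #4, #5, #6, #7, #9, #11, #12, #14, #15, #17, #18, #19, #21.
Seated jurors 1–6: #1, #2, #8, #10, #13, #16 (alternates #20 not counted).
Of those, in Ward B: #1, #2, #8, #13 → 4.

4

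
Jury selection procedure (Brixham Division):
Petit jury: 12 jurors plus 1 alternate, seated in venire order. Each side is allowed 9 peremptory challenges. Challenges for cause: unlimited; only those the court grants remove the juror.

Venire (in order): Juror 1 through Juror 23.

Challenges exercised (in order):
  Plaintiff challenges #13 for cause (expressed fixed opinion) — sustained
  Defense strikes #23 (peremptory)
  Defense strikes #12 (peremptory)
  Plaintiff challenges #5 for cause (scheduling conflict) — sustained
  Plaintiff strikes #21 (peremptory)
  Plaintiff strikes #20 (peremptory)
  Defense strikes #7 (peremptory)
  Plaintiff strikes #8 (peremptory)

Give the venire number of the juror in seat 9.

Removed: #5, #7, #8, #12, #13, #20, #21, #23.
Seating in order: seats 1–12 → #1, #2, #3, #4, #6, #9, #10, #11, #14, #15, #16, #17; alternates → #18.
So seat 9 is #14.

14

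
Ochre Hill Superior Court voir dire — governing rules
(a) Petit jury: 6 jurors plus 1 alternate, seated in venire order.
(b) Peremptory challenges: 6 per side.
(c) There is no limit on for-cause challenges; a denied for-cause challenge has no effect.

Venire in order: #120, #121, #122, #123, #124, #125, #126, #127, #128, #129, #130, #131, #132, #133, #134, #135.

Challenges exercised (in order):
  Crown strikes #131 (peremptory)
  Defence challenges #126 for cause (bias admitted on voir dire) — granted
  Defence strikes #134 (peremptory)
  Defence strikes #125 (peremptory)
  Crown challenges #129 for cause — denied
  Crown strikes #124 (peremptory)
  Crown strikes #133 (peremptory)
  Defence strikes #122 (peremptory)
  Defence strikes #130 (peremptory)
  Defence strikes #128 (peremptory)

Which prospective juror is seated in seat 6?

132

Removed: #122, #124, #125, #126, #128, #130, #131, #133, #134. (#129 stays — for-cause denied.)
Filling seats in venire order through position 6: #120, #121, #123, #127, #129, #132.
So seat 6 is #132.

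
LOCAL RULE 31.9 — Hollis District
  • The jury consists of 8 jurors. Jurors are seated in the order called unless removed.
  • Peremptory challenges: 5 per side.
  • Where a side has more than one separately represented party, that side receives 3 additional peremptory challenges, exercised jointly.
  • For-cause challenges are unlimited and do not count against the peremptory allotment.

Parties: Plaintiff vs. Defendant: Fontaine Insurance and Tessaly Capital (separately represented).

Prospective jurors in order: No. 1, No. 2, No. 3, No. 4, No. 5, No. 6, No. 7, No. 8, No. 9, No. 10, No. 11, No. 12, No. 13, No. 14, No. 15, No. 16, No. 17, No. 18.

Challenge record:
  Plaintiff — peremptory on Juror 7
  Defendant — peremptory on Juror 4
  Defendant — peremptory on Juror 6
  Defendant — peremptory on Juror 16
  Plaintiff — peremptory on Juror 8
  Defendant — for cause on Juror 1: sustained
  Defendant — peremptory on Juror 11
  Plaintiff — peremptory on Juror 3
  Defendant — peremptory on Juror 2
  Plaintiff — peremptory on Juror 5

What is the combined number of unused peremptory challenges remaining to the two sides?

4

Plaintiff allotment: 5. Defendant allotment: 5 base + 3 multi-party = 8.
Plaintiff peremptories used: #7, #8, #3, #5 — 4.
Defendant peremptories used: #4, #6, #16, #11, #2 — 5 (the for-cause on #1 doesn't count).
Remaining: (5 − 4) + (8 − 5) = 4.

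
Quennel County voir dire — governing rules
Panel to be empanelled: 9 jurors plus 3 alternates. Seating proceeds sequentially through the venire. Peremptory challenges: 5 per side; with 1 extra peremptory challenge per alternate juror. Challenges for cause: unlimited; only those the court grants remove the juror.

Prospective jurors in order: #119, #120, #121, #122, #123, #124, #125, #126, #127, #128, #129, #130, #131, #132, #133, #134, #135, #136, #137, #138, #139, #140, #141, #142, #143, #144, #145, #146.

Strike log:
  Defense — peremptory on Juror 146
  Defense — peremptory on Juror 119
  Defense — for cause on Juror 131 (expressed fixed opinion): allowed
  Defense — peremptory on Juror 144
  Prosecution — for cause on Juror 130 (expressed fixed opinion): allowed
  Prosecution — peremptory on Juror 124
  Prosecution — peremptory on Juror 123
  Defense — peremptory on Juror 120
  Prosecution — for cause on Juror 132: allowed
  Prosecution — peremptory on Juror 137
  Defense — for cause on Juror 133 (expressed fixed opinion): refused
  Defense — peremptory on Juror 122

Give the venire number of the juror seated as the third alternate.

Removed: #119, #120, #122, #123, #124, #130, #131, #132, #137, #144, #146. (#133 stays — for-cause denied.)
Seating in order: seats 1–9 → #121, #125, #126, #127, #128, #129, #133, #134, #135; alternates → #136, #138, #139.
So alternate 3 is #139.

139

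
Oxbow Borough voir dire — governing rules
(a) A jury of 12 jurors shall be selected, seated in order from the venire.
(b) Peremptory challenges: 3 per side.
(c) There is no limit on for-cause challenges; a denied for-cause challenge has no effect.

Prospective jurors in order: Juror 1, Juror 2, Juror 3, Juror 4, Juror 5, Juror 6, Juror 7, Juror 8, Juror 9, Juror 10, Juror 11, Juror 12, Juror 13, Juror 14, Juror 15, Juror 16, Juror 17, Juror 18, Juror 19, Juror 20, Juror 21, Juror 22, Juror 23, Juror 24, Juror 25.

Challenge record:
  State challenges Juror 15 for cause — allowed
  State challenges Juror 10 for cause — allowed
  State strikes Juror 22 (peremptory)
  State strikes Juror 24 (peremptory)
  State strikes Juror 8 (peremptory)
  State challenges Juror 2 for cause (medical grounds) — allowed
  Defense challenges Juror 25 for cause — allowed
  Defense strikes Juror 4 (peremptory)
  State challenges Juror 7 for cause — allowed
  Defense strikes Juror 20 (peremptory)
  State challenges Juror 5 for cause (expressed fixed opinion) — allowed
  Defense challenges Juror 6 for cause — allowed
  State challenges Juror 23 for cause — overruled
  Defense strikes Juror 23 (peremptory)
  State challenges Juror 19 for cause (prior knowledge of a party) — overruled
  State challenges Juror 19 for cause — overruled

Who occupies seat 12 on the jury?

Removed: #2, #4, #5, #6, #7, #8, #10, #15, #20, #22, #23, #24, #25. (#19 stays — for-cause denied.)
Seating in order: seats 1–12 → #1, #3, #9, #11, #12, #13, #14, #16, #17, #18, #19, #21.
So seat 12 is #21.

21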